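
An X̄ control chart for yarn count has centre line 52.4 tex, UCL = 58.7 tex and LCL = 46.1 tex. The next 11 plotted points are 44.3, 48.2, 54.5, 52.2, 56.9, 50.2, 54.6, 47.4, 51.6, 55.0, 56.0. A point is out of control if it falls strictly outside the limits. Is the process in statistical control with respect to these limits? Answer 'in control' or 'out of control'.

out of control

Compare each point to [46.1, 58.7]: sample 1 = 44.3 < LCL.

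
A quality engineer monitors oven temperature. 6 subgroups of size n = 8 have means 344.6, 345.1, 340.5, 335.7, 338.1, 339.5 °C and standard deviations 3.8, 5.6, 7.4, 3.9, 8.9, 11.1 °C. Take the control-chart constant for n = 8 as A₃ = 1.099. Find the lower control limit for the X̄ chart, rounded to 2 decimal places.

X̄̄ = (344.6 + 345.1 + 340.5 + 335.7 + 338.1 + 339.5) / 6 = 340.5833
s̄ = (3.8 + 5.6 + 7.4 + 3.9 + 8.9 + 11.1) / 6 = 6.7833
LCL = X̄̄ − A₃·s̄ = 340.5833 − 1.099 × 6.7833 = 333.1284

333.13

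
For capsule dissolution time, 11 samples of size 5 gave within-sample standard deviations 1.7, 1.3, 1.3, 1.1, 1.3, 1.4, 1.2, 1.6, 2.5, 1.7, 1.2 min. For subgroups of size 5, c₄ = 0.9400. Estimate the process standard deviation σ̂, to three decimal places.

s̄ = (1.7 + 1.3 + 1.3 + 1.1 + 1.3 + 1.4 + 1.2 + 1.6 + 2.5 + 1.7 + 1.2) / 11 = 1.4818
σ̂ = s̄ / c₄ = 1.4818 / 0.9400 = 1.5764

1.576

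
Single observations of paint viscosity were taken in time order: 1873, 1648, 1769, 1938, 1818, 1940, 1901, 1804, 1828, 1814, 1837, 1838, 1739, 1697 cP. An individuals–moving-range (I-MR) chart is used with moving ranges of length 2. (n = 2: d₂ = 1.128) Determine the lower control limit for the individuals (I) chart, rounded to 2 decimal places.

1593.21

X̄ = (1873 + 1648 + 1769 + 1938 + 1818 + 1940 + 1901 + 1804 + 1828 + 1814 + 1837 + 1838 + 1739 + 1697) / 14 = 1817.4286
Moving ranges: 225, 121, 169, 120, 122, 39, 97, 24, 14, 23, 1, 99, 42; M̄R̄ = 1096.0000 / 13 = 84.3077
LCL = X̄ − 3·M̄R̄/d₂ = 1817.4286 − 3 × 84.3077 / 1.128 = 1593.2060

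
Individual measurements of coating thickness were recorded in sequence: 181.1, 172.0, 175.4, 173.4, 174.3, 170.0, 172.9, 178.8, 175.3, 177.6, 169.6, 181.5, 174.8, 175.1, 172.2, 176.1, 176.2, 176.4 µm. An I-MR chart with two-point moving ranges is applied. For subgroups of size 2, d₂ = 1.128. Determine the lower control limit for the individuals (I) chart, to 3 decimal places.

X̄ = (181.1 + 172.0 + 175.4 + 173.4 + 174.3 + 170.0 + 172.9 + 178.8 + 175.3 + 177.6 + 169.6 + 181.5 + 174.8 + 175.1 + 172.2 + 176.1 + 176.2 + 176.4) / 18 = 175.1500
Moving ranges: 9.1, 3.4, 2.0, 0.9, 4.3, 2.9, 5.9, 3.5, 2.3, 8.0, 11.9, 6.7, 0.3, 2.9, 3.9, 0.1, 0.2; M̄R̄ = 68.3000 / 17 = 4.0176
LCL = X̄ − 3·M̄R̄/d₂ = 175.1500 − 3 × 4.0176 / 1.128 = 164.4648

164.465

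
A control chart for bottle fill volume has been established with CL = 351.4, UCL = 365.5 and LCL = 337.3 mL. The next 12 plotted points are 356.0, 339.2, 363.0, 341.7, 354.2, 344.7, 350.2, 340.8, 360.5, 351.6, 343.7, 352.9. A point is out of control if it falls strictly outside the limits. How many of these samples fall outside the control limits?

All 12 points lie within [337.3, 365.5].

0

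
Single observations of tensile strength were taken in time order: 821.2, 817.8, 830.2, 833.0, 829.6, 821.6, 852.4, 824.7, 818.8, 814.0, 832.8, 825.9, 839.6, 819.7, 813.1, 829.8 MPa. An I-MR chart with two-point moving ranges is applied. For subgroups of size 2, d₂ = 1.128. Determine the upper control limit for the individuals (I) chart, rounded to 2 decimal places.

X̄ = (821.2 + 817.8 + 830.2 + 833.0 + 829.6 + 821.6 + 852.4 + 824.7 + 818.8 + 814.0 + 832.8 + 825.9 + 839.6 + 819.7 + 813.1 + 829.8) / 16 = 826.5125
Moving ranges: 3.4, 12.4, 2.8, 3.4, 8.0, 30.8, 27.7, 5.9, 4.8, 18.8, 6.9, 13.7, 19.9, 6.6, 16.7; M̄R̄ = 181.8000 / 15 = 12.1200
UCL = X̄ + 3·M̄R̄/d₂ = 826.5125 + 3 × 12.1200 / 1.128 = 858.7465

858.75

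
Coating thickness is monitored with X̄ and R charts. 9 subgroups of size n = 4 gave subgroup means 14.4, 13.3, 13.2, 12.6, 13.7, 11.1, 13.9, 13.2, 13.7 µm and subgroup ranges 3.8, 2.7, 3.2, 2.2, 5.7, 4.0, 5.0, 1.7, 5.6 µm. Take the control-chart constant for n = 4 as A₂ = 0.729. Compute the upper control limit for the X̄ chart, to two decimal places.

15.98

X̄̄ = (14.4 + 13.3 + 13.2 + 12.6 + 13.7 + 11.1 + 13.9 + 13.2 + 13.7) / 9 = 119.1000 / 9 = 13.2333
R̄ = (3.8 + 2.7 + 3.2 + 2.2 + 5.7 + 4.0 + 5.0 + 1.7 + 5.6) / 9 = 33.9000 / 9 = 3.7667
UCL = X̄̄ + A₂·R̄ = 13.2333 + 0.729 × 3.7667 = 15.9792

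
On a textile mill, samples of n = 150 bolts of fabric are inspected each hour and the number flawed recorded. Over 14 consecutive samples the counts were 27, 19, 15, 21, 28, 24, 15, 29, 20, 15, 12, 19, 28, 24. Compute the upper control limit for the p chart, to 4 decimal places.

0.2262

p̄ = Σdᵢ / (k·n) = 296 / (14 × 150) = 0.14095
UCL = p̄ + 3·√(p̄(1−p̄)/n) = 0.14095 + 3 × √(0.14095×0.85905/150) = 0.14095 + 3 × 0.02841 = 0.22619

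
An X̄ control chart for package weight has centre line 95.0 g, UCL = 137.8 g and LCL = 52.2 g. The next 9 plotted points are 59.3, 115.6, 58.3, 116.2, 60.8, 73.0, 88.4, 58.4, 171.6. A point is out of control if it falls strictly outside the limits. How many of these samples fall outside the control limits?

Compare each point to [52.2, 137.8]: sample 9 = 171.6 > UCL.

1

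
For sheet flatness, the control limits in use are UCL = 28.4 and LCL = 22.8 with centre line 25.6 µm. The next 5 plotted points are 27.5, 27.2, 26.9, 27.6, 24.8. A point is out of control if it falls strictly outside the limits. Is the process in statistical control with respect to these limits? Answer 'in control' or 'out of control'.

All 5 points lie within [22.8, 28.4].

in control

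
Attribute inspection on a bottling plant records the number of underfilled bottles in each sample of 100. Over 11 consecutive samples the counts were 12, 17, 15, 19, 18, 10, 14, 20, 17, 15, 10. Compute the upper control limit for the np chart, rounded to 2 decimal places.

p̄ = Σdᵢ / (k·n) = 167 / (11 × 100) = 0.15182
UCL = np̄ + 3·√(np̄(1−p̄)) = 15.1818 + 3 × √(15.1818×0.84818) = 15.1818 + 3 × 3.5884 = 25.9472

25.95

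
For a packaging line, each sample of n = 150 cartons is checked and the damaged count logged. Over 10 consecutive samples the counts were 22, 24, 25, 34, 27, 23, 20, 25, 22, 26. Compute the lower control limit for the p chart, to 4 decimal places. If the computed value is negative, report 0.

0.0743

p̄ = Σdᵢ / (k·n) = 248 / (10 × 150) = 0.16533
LCL = p̄ − 3·√(p̄(1−p̄)/n) = 0.16533 − 3 × 0.03033 = 0.07434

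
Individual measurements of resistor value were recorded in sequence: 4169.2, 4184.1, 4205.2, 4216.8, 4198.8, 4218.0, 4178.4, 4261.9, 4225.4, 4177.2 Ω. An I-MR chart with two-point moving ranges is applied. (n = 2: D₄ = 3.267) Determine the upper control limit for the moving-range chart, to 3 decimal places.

Moving ranges: 14.9, 21.1, 11.6, 18.0, 19.2, 39.6, 83.5, 36.5, 48.2; M̄R̄ = 292.6000 / 9 = 32.5111
UCL_MR = D₄·M̄R̄ = 3.267 × 32.5111 = 106.2138

106.214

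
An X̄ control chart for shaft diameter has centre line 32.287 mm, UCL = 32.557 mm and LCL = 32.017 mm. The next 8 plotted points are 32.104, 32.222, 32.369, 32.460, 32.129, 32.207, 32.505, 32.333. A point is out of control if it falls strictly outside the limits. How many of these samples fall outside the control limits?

0

All 8 points lie within [32.017, 32.557].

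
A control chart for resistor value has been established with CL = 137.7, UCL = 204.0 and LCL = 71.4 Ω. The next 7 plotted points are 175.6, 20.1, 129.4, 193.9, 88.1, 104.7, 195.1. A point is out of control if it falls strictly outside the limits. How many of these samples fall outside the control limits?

Compare each point to [71.4, 204.0]: sample 2 = 20.1 < LCL.

1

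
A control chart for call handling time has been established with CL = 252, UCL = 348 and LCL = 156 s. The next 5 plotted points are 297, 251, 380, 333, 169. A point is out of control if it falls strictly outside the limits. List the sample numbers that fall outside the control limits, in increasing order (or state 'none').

3

Compare each point to [156, 348]: sample 3 = 380 > UCL.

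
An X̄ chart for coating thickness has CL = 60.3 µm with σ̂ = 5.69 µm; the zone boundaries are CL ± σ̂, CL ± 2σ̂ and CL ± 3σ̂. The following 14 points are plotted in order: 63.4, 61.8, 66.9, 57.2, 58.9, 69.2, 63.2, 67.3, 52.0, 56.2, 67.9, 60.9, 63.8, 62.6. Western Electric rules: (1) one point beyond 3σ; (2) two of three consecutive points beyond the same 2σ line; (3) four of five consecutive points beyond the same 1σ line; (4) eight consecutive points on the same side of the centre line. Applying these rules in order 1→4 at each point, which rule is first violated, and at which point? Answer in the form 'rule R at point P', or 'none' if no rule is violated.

Zone of each point (C = within 1σ̂, B = 1σ̂–2σ̂, A = 2σ̂–3σ̂, * = beyond 3σ̂; sign = side of CL): 1:+C, 2:+C, 3:+B, 4:-C, 5:-C, 6:+B, 7:+C, 8:+B, 9:-B, 10:-C, 11:+B, 12:+C, 13:+C, 14:+C
No rule fires across all 14 points.

none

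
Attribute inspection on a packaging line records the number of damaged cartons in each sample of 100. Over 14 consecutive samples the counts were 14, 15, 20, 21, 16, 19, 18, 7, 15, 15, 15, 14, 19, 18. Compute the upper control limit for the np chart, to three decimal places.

p̄ = Σdᵢ / (k·n) = 226 / (14 × 100) = 0.16143
UCL = np̄ + 3·√(np̄(1−p̄)) = 16.1429 + 3 × √(16.1429×0.83857) = 16.1429 + 3 × 3.6793 = 27.1806

27.181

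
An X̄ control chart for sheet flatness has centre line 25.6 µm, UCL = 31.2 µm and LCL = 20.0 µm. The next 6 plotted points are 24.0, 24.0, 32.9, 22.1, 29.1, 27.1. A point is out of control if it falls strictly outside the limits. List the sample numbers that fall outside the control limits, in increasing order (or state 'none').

Compare each point to [20.0, 31.2]: sample 3 = 32.9 > UCL.

3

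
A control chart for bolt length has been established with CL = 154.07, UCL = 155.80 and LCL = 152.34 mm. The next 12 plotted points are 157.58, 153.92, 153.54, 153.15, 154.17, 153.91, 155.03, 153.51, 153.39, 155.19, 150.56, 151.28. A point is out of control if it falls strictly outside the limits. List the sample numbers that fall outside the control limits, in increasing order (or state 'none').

1, 11, 12

Compare each point to [152.34, 155.80]: sample 1 = 157.58 > UCL; sample 11 = 150.56 < LCL; sample 12 = 151.28 < LCL.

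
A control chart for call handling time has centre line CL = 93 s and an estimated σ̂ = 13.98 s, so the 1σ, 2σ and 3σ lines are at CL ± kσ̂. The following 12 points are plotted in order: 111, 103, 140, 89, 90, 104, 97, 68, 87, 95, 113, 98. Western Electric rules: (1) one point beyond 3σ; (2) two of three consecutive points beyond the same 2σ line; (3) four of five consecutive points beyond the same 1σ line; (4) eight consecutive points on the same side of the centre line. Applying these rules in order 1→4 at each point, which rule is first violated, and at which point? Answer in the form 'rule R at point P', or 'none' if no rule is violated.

Zone of each point (C = within 1σ̂, B = 1σ̂–2σ̂, A = 2σ̂–3σ̂, * = beyond 3σ̂; sign = side of CL): 1:+B, 2:+C, 3:+*, 4:-C, 5:-C, 6:+C, 7:+C, 8:-B, 9:-C, 10:+C, 11:+B, 12:+C
Rule 1 (one point beyond the 3σ limits) is satisfied at point 3.

rule 1 at point 3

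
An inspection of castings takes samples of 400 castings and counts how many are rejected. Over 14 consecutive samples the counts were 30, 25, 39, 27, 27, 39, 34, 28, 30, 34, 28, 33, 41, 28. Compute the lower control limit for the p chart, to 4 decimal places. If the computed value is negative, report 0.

p̄ = Σdᵢ / (k·n) = 443 / (14 × 400) = 0.07911
LCL = p̄ − 3·√(p̄(1−p̄)/n) = 0.07911 − 3 × 0.01350 = 0.03862

0.0386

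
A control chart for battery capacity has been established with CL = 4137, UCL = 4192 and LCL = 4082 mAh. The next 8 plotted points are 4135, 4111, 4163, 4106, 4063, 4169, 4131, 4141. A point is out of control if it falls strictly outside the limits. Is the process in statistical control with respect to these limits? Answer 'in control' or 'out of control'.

out of control

Compare each point to [4082, 4192]: sample 5 = 4063 < LCL.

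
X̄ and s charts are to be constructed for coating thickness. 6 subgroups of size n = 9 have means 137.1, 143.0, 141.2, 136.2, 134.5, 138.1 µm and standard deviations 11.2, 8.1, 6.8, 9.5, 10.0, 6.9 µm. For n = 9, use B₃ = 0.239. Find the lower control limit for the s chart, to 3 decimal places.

2.091

s̄ = (11.2 + 8.1 + 6.8 + 9.5 + 10.0 + 6.9) / 6 = 8.7500
LCL_s = B₃·s̄ = 0.239 × 8.7500 = 2.0913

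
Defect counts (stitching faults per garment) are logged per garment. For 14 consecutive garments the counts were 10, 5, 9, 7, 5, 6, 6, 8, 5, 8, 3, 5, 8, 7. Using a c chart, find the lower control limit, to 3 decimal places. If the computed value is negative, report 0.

0.000

c̄ = (10 + 5 + 9 + 7 + 5 + 6 + 6 + 8 + 5 + 8 + 3 + 5 + 8 + 7) / 14 = 92 / 14 = 6.5714
LCL = c̄ − 3√c̄ = 6.5714 − 3 × 2.5635 = -1.1190 → 0 (cannot be negative)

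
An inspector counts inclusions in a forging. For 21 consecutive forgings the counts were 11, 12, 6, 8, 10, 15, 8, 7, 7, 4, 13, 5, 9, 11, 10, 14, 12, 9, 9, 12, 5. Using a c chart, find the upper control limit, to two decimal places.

c̄ = (11 + 12 + 6 + 8 + 10 + 15 + 8 + 7 + 7 + 4 + 13 + 5 + 9 + 11 + 10 + 14 + 12 + 9 + 9 + 12 + 5) / 21 = 197 / 21 = 9.3810
UCL = c̄ + 3√c̄ = 9.3810 + 3 × √9.3810 = 9.3810 + 3 × 3.0628 = 18.5695

18.57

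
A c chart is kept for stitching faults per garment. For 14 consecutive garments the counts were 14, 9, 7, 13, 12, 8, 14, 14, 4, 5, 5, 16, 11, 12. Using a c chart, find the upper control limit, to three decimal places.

19.907

c̄ = (14 + 9 + 7 + 13 + 12 + 8 + 14 + 14 + 4 + 5 + 5 + 16 + 11 + 12) / 14 = 144 / 14 = 10.2857
UCL = c̄ + 3√c̄ = 10.2857 + 3 × √10.2857 = 10.2857 + 3 × 3.2071 = 19.9071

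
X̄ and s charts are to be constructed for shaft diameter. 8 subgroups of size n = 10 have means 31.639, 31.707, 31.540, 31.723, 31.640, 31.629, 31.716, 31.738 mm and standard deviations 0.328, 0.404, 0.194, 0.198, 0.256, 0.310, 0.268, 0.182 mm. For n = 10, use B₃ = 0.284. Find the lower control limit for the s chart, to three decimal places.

0.076

s̄ = (0.328 + 0.404 + 0.194 + 0.198 + 0.256 + 0.310 + 0.268 + 0.182) / 8 = 0.2675
LCL_s = B₃·s̄ = 0.284 × 0.2675 = 0.0760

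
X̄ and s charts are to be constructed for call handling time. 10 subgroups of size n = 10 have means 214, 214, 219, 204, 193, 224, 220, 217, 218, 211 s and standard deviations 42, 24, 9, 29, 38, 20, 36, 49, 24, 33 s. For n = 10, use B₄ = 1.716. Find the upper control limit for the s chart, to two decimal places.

52.17

s̄ = (42 + 24 + 9 + 29 + 38 + 20 + 36 + 49 + 24 + 33) / 10 = 30.4000
UCL_s = B₄·s̄ = 1.716 × 30.4000 = 52.1664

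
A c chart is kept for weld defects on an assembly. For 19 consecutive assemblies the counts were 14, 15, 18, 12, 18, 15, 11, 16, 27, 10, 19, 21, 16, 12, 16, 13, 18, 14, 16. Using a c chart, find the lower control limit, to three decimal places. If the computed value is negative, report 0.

c̄ = (14 + 15 + 18 + 12 + 18 + 15 + 11 + 16 + 27 + 10 + 19 + 21 + 16 + 12 + 16 + 13 + 18 + 14 + 16) / 19 = 301 / 19 = 15.8421
LCL = c̄ − 3√c̄ = 15.8421 − 3 × 3.9802 = 3.9015

3.901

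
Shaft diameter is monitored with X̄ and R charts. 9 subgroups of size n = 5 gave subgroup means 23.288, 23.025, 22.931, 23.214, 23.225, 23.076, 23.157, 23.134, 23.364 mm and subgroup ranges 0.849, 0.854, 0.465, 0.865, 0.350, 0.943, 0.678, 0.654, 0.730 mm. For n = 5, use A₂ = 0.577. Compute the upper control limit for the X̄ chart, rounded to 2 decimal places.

23.57

X̄̄ = (23.288 + 23.025 + 22.931 + 23.214 + 23.225 + 23.076 + 23.157 + 23.134 + 23.364) / 9 = 208.4140 / 9 = 23.1571
R̄ = (0.849 + 0.854 + 0.465 + 0.865 + 0.350 + 0.943 + 0.678 + 0.654 + 0.730) / 9 = 6.3880 / 9 = 0.7098
UCL = X̄̄ + A₂·R̄ = 23.1571 + 0.577 × 0.7098 = 23.5667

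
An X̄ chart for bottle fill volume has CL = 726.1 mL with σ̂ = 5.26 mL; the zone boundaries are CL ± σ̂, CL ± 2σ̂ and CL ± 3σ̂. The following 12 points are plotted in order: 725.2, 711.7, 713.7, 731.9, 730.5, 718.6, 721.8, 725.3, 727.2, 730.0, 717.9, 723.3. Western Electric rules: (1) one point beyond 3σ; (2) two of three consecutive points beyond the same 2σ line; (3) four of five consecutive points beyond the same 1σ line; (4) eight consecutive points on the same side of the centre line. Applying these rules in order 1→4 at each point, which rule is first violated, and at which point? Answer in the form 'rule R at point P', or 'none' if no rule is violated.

rule 2 at point 3

Zone of each point (C = within 1σ̂, B = 1σ̂–2σ̂, A = 2σ̂–3σ̂, * = beyond 3σ̂; sign = side of CL): 1:-C, 2:-A, 3:-A, 4:+B, 5:+C, 6:-B, 7:-C, 8:-C, 9:+C, 10:+C, 11:-B, 12:-C
Rule 2 (two of three consecutive points beyond the same 2σ limit) is satisfied at point 3.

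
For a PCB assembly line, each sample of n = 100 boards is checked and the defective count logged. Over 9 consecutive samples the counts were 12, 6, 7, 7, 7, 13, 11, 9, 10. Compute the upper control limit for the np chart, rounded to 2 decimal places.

p̄ = Σdᵢ / (k·n) = 82 / (9 × 100) = 0.09111
UCL = np̄ + 3·√(np̄(1−p̄)) = 9.1111 + 3 × √(9.1111×0.90889) = 9.1111 + 3 × 2.8777 = 17.7441

17.74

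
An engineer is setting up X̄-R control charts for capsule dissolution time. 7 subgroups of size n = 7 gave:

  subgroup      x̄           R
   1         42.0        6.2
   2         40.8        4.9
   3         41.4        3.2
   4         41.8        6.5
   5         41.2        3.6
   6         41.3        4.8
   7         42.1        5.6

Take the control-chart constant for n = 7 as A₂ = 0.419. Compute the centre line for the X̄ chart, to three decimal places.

41.514

X̄̄ = (42.0 + 40.8 + 41.4 + 41.8 + 41.2 + 41.3 + 42.1) / 7 = 290.6000 / 7 = 41.5143
CL = X̄̄ = 41.5143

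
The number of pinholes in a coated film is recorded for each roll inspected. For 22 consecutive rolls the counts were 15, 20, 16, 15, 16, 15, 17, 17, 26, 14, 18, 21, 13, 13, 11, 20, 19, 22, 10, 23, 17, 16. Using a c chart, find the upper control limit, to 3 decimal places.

c̄ = (15 + 20 + 16 + 15 + 16 + 15 + 17 + 17 + 26 + 14 + 18 + 21 + 13 + 13 + 11 + 20 + 19 + 22 + 10 + 23 + 17 + 16) / 22 = 374 / 22 = 17.0000
UCL = c̄ + 3√c̄ = 17.0000 + 3 × √17.0000 = 17.0000 + 3 × 4.1231 = 29.3693

29.369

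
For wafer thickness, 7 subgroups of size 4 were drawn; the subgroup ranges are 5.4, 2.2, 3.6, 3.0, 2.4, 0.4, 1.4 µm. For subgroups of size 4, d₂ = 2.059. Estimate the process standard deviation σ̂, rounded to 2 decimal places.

R̄ = (5.4 + 2.2 + 3.6 + 3.0 + 2.4 + 0.4 + 1.4) / 7 = 2.6286
σ̂ = R̄ / d₂ = 2.6286 / 2.059 = 1.2766

1.28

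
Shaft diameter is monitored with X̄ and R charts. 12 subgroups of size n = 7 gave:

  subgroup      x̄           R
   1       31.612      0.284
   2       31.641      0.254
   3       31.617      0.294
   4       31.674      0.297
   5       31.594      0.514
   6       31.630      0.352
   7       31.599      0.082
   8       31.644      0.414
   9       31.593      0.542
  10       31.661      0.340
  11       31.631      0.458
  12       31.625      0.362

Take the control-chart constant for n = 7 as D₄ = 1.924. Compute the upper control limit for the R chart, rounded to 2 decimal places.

0.67

R̄ = (0.284 + 0.254 + 0.294 + 0.297 + 0.514 + 0.352 + 0.082 + 0.414 + 0.542 + 0.340 + 0.458 + 0.362) / 12 = 4.1930 / 12 = 0.3494
UCL_R = D₄·R̄ = 1.924 × 0.3494 = 0.6723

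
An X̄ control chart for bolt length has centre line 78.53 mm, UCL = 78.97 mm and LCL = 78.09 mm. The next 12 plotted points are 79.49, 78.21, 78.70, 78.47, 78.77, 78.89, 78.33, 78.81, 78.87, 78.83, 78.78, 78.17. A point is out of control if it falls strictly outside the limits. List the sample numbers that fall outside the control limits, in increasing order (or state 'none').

Compare each point to [78.09, 78.97]: sample 1 = 79.49 > UCL.

1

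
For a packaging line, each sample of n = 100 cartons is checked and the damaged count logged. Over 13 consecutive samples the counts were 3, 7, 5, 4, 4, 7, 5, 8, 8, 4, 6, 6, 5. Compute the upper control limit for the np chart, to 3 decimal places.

p̄ = Σdᵢ / (k·n) = 72 / (13 × 100) = 0.05538
UCL = np̄ + 3·√(np̄(1−p̄)) = 5.5385 + 3 × √(5.5385×0.94462) = 5.5385 + 3 × 2.2873 = 12.4003

12.400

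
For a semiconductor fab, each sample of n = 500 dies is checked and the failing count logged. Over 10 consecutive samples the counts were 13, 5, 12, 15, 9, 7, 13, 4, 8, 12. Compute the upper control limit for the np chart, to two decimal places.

19.10

p̄ = Σdᵢ / (k·n) = 98 / (10 × 500) = 0.01960
UCL = np̄ + 3·√(np̄(1−p̄)) = 9.8000 + 3 × √(9.8000×0.98040) = 9.8000 + 3 × 3.0997 = 19.0990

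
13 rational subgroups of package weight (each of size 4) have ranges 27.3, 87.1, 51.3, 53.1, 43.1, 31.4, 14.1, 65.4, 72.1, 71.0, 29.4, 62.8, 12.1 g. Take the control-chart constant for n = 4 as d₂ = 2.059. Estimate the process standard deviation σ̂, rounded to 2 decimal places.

23.17

R̄ = (27.3 + 87.1 + 51.3 + 53.1 + 43.1 + 31.4 + 14.1 + 65.4 + 72.1 + 71.0 + 29.4 + 62.8 + 12.1) / 13 = 47.7077
σ̂ = R̄ / d₂ = 47.7077 / 2.059 = 23.1703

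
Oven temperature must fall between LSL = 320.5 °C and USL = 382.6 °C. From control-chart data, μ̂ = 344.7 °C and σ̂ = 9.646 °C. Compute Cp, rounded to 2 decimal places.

Cp = (USL − LSL) / (6σ̂) = (382.6 − 320.5) / (6 × 9.646) = 62.1000 / 57.8760 = 1.0730

1.07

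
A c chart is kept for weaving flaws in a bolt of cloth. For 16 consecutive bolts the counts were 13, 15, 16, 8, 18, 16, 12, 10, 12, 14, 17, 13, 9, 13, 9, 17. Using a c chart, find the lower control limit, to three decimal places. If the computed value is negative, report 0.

2.330

c̄ = (13 + 15 + 16 + 8 + 18 + 16 + 12 + 10 + 12 + 14 + 17 + 13 + 9 + 13 + 9 + 17) / 16 = 212 / 16 = 13.2500
LCL = c̄ − 3√c̄ = 13.2500 − 3 × 3.6401 = 2.3298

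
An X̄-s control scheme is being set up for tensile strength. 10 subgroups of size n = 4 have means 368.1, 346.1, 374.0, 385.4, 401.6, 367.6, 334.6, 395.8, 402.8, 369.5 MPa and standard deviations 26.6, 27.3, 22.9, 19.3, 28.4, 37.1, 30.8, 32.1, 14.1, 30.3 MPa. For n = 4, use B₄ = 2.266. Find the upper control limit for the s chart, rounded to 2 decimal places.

s̄ = (26.6 + 27.3 + 22.9 + 19.3 + 28.4 + 37.1 + 30.8 + 32.1 + 14.1 + 30.3) / 10 = 26.8900
UCL_s = B₄·s̄ = 2.266 × 26.8900 = 60.9327

60.93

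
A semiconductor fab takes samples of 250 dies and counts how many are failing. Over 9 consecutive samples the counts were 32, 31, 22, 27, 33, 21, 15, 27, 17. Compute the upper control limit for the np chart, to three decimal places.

39.230

p̄ = Σdᵢ / (k·n) = 225 / (9 × 250) = 0.10000
UCL = np̄ + 3·√(np̄(1−p̄)) = 25.0000 + 3 × √(25.0000×0.90000) = 25.0000 + 3 × 4.7434 = 39.2302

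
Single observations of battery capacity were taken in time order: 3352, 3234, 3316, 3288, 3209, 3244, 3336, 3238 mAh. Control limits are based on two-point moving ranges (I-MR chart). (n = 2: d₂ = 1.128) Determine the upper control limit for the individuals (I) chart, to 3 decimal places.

X̄ = (3352 + 3234 + 3316 + 3288 + 3209 + 3244 + 3336 + 3238) / 8 = 3277.1250
Moving ranges: 118, 82, 28, 79, 35, 92, 98; M̄R̄ = 532.0000 / 7 = 76.0000
UCL = X̄ + 3·M̄R̄/d₂ = 3277.1250 + 3 × 76.0000 / 1.128 = 3479.2527

3479.253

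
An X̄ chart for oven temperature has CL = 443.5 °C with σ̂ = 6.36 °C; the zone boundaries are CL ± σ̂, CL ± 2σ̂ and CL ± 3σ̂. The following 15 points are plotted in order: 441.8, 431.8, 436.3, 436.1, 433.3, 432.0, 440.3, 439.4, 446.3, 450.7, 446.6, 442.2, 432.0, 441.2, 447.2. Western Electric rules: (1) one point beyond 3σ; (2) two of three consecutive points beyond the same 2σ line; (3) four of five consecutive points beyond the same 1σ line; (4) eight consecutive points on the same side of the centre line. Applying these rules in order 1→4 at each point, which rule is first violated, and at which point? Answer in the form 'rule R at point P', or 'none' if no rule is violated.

rule 3 at point 5

Zone of each point (C = within 1σ̂, B = 1σ̂–2σ̂, A = 2σ̂–3σ̂, * = beyond 3σ̂; sign = side of CL): 1:-C, 2:-B, 3:-B, 4:-B, 5:-B, 6:-B, 7:-C, 8:-C, 9:+C, 10:+B, 11:+C, 12:-C, 13:-B, 14:-C, 15:+C
Rule 3 (four of five consecutive points beyond the same 1σ limit) is satisfied at point 5.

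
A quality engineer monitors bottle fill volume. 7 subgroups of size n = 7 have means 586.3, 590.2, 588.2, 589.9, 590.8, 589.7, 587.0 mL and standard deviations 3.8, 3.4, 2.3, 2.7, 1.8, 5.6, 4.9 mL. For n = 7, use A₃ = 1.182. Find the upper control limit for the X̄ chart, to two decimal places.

X̄̄ = (586.3 + 590.2 + 588.2 + 589.9 + 590.8 + 589.7 + 587.0) / 7 = 588.8714
s̄ = (3.8 + 3.4 + 2.3 + 2.7 + 1.8 + 5.6 + 4.9) / 7 = 3.5000
UCL = X̄̄ + A₃·s̄ = 588.8714 + 1.182 × 3.5000 = 593.0084

593.01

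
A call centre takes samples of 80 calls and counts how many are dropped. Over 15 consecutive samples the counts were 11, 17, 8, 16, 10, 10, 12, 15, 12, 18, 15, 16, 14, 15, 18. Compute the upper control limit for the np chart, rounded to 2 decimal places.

23.94

p̄ = Σdᵢ / (k·n) = 207 / (15 × 80) = 0.17250
UCL = np̄ + 3·√(np̄(1−p̄)) = 13.8000 + 3 × √(13.8000×0.82750) = 13.8000 + 3 × 3.3793 = 23.9378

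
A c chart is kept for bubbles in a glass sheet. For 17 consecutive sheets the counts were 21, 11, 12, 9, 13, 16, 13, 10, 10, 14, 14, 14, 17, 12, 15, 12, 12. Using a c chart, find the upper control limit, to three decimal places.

24.149

c̄ = (21 + 11 + 12 + 9 + 13 + 16 + 13 + 10 + 10 + 14 + 14 + 14 + 17 + 12 + 15 + 12 + 12) / 17 = 225 / 17 = 13.2353
UCL = c̄ + 3√c̄ = 13.2353 + 3 × √13.2353 = 13.2353 + 3 × 3.6380 = 24.1494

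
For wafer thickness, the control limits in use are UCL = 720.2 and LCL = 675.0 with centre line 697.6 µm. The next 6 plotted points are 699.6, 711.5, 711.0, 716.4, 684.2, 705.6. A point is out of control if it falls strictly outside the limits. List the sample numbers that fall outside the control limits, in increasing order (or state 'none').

none

All 6 points lie within [675.0, 720.2].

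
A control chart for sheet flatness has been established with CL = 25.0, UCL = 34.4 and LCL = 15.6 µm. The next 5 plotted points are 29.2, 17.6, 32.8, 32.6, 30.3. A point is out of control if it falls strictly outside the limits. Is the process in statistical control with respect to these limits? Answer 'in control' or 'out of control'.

All 5 points lie within [15.6, 34.4].

in control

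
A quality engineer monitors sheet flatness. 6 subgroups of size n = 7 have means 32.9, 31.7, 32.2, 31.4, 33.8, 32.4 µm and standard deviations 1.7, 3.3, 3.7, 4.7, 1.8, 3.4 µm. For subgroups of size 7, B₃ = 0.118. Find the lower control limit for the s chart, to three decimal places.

0.366

s̄ = (1.7 + 3.3 + 3.7 + 4.7 + 1.8 + 3.4) / 6 = 3.1000
LCL_s = B₃·s̄ = 0.118 × 3.1000 = 0.3658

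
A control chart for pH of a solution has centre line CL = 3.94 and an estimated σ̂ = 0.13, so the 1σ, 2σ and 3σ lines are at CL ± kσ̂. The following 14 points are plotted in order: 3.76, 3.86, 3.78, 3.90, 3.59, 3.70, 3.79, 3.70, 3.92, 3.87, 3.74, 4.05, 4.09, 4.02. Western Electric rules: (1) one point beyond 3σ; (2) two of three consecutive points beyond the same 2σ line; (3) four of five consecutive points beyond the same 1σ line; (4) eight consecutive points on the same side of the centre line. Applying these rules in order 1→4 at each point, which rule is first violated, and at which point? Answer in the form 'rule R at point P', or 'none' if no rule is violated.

rule 3 at point 7

Zone of each point (C = within 1σ̂, B = 1σ̂–2σ̂, A = 2σ̂–3σ̂, * = beyond 3σ̂; sign = side of CL): 1:-B, 2:-C, 3:-B, 4:-C, 5:-A, 6:-B, 7:-B, 8:-B, 9:-C, 10:-C, 11:-B, 12:+C, 13:+B, 14:+C
Rule 3 (four of five consecutive points beyond the same 1σ limit) is satisfied at point 7.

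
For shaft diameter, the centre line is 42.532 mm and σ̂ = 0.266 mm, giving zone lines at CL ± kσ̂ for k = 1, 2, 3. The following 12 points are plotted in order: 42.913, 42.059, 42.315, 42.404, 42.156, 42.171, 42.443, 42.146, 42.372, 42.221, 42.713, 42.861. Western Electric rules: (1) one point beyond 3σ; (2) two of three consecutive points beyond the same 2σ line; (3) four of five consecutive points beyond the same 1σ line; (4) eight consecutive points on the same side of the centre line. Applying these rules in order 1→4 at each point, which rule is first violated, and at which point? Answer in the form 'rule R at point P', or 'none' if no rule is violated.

Zone of each point (C = within 1σ̂, B = 1σ̂–2σ̂, A = 2σ̂–3σ̂, * = beyond 3σ̂; sign = side of CL): 1:+B, 2:-B, 3:-C, 4:-C, 5:-B, 6:-B, 7:-C, 8:-B, 9:-C, 10:-B, 11:+C, 12:+B
Rule 4 (eight consecutive points on the same side of the centre line) is satisfied at point 9.

rule 4 at point 9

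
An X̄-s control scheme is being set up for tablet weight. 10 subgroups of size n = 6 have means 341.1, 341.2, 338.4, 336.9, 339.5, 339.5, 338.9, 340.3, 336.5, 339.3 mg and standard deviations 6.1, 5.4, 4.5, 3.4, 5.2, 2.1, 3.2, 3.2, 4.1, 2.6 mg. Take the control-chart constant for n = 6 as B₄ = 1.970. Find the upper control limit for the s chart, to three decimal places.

s̄ = (6.1 + 5.4 + 4.5 + 3.4 + 5.2 + 2.1 + 3.2 + 3.2 + 4.1 + 2.6) / 10 = 3.9800
UCL_s = B₄·s̄ = 1.970 × 3.9800 = 7.8406

7.841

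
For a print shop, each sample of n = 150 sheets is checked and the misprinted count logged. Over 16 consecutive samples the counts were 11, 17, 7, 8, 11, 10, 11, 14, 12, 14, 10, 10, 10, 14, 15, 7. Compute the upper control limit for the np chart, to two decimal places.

p̄ = Σdᵢ / (k·n) = 181 / (16 × 150) = 0.07542
UCL = np̄ + 3·√(np̄(1−p̄)) = 11.3125 + 3 × √(11.3125×0.92458) = 11.3125 + 3 × 3.2341 = 21.0148

21.01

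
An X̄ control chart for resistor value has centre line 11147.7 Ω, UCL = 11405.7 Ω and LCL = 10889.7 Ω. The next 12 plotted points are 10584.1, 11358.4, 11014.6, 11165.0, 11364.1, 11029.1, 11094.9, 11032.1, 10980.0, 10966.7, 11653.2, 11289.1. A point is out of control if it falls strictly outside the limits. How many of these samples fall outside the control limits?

2

Compare each point to [10889.7, 11405.7]: sample 1 = 10584.1 < LCL; sample 11 = 11653.2 > UCL.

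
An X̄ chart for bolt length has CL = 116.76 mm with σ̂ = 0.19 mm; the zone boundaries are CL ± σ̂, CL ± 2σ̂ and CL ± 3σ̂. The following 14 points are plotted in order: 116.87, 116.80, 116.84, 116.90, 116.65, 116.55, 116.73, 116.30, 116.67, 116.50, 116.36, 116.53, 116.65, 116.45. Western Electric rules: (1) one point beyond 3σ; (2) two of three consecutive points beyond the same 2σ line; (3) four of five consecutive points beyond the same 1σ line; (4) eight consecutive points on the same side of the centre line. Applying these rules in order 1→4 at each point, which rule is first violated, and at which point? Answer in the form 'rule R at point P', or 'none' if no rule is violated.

Zone of each point (C = within 1σ̂, B = 1σ̂–2σ̂, A = 2σ̂–3σ̂, * = beyond 3σ̂; sign = side of CL): 1:+C, 2:+C, 3:+C, 4:+C, 5:-C, 6:-B, 7:-C, 8:-A, 9:-C, 10:-B, 11:-A, 12:-B, 13:-C, 14:-B
Rule 3 (four of five consecutive points beyond the same 1σ limit) is satisfied at point 12.

rule 3 at point 12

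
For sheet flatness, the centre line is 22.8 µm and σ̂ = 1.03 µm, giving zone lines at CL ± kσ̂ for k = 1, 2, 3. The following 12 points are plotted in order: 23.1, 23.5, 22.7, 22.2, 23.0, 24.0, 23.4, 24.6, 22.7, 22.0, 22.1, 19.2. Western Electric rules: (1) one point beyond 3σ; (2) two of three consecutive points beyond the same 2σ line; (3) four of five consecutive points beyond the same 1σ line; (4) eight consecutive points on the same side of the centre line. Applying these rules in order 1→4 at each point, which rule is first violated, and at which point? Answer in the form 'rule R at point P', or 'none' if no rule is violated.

rule 1 at point 12

Zone of each point (C = within 1σ̂, B = 1σ̂–2σ̂, A = 2σ̂–3σ̂, * = beyond 3σ̂; sign = side of CL): 1:+C, 2:+C, 3:-C, 4:-C, 5:+C, 6:+B, 7:+C, 8:+B, 9:-C, 10:-C, 11:-C, 12:-*
Rule 1 (one point beyond the 3σ limits) is satisfied at point 12.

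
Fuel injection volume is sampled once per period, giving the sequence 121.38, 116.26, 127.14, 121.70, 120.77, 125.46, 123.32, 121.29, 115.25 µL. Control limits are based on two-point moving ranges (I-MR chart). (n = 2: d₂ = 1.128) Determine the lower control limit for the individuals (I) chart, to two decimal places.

X̄ = (121.38 + 116.26 + 127.14 + 121.70 + 120.77 + 125.46 + 123.32 + 121.29 + 115.25) / 9 = 121.3967
Moving ranges: 5.12, 10.88, 5.44, 0.93, 4.69, 2.14, 2.03, 6.04; M̄R̄ = 37.2700 / 8 = 4.6588
LCL = X̄ − 3·M̄R̄/d₂ = 121.3967 − 3 × 4.6588 / 1.128 = 109.0064

109.01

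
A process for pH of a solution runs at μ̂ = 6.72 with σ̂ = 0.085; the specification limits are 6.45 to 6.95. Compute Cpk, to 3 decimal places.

0.902

Cpu = (USL − μ̂) / (3σ̂) = (6.95 − 6.72) / (3 × 0.085) = 0.9020; Cpl = (μ̂ − LSL) / (3σ̂) = (6.72 − 6.45) / (3 × 0.085) = 1.0588; Cpk = min(Cpu, Cpl) = 0.9020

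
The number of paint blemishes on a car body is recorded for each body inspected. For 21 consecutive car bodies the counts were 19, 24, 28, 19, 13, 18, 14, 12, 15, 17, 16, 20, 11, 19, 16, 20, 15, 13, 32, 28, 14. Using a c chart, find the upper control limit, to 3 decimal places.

c̄ = (19 + 24 + 28 + 19 + 13 + 18 + 14 + 12 + 15 + 17 + 16 + 20 + 11 + 19 + 16 + 20 + 15 + 13 + 32 + 28 + 14) / 21 = 383 / 21 = 18.2381
UCL = c̄ + 3√c̄ = 18.2381 + 3 × √18.2381 = 18.2381 + 3 × 4.2706 = 31.0499

31.050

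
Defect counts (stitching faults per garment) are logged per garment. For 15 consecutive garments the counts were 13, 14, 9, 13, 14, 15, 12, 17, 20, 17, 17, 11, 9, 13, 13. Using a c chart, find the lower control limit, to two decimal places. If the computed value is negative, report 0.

c̄ = (13 + 14 + 9 + 13 + 14 + 15 + 12 + 17 + 20 + 17 + 17 + 11 + 9 + 13 + 13) / 15 = 207 / 15 = 13.8000
LCL = c̄ − 3√c̄ = 13.8000 − 3 × 3.7148 = 2.6555

2.66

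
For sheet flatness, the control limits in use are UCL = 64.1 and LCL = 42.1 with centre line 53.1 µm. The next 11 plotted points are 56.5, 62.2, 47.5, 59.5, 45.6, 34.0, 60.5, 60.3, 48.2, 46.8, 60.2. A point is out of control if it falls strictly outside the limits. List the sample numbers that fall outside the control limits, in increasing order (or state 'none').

Compare each point to [42.1, 64.1]: sample 6 = 34.0 < LCL.

6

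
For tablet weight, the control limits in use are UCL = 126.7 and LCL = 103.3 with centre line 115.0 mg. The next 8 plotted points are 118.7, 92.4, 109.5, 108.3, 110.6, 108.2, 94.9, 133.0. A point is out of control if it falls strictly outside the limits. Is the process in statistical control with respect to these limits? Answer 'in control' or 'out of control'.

out of control

Compare each point to [103.3, 126.7]: sample 2 = 92.4 < LCL; sample 7 = 94.9 < LCL; sample 8 = 133.0 > UCL.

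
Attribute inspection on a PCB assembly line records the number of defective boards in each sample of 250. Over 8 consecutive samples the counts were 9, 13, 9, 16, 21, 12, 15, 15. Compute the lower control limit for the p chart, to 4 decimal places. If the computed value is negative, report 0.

p̄ = Σdᵢ / (k·n) = 110 / (8 × 250) = 0.05500
LCL = p̄ − 3·√(p̄(1−p̄)/n) = 0.05500 − 3 × 0.01442 = 0.01174

0.0117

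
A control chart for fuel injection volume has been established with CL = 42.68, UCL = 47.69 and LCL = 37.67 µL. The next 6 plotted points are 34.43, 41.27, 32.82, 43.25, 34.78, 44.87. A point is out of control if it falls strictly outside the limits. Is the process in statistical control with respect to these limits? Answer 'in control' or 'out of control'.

Compare each point to [37.67, 47.69]: sample 1 = 34.43 < LCL; sample 3 = 32.82 < LCL; sample 5 = 34.78 < LCL.

out of control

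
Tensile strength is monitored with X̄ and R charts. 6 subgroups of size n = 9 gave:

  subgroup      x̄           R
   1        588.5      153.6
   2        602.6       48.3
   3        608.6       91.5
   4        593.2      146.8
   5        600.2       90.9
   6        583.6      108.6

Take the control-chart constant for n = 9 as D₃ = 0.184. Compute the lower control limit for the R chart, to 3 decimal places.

19.617

R̄ = (153.6 + 48.3 + 91.5 + 146.8 + 90.9 + 108.6) / 6 = 639.7000 / 6 = 106.6167
LCL_R = D₃·R̄ = 0.184 × 106.6167 = 19.6175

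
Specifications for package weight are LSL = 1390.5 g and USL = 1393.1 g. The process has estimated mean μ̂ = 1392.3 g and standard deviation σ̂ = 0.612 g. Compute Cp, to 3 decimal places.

0.708

Cp = (USL − LSL) / (6σ̂) = (1393.1 − 1390.5) / (6 × 0.612) = 2.6000 / 3.6720 = 0.7081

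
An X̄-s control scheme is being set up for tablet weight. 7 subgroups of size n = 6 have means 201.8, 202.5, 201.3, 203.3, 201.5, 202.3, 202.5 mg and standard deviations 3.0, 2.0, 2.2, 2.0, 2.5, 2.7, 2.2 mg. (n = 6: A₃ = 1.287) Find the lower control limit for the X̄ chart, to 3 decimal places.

X̄̄ = (201.8 + 202.5 + 201.3 + 203.3 + 201.5 + 202.3 + 202.5) / 7 = 202.1714
s̄ = (3.0 + 2.0 + 2.2 + 2.0 + 2.5 + 2.7 + 2.2) / 7 = 2.3714
LCL = X̄̄ − A₃·s̄ = 202.1714 − 1.287 × 2.3714 = 199.1194

199.119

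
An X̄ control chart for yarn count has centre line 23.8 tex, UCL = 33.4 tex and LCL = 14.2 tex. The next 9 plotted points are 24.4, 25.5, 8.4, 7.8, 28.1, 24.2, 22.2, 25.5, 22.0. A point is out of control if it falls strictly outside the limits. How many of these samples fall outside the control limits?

2

Compare each point to [14.2, 33.4]: sample 3 = 8.4 < LCL; sample 4 = 7.8 < LCL.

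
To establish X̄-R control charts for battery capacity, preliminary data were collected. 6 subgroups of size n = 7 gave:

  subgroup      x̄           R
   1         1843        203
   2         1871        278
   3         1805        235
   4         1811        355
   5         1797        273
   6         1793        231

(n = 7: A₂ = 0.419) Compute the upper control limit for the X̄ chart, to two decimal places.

X̄̄ = (1843 + 1871 + 1805 + 1811 + 1797 + 1793) / 6 = 10920.0000 / 6 = 1820.0000
R̄ = (203 + 278 + 235 + 355 + 273 + 231) / 6 = 1575.0000 / 6 = 262.5000
UCL = X̄̄ + A₂·R̄ = 1820.0000 + 0.419 × 262.5000 = 1929.9875

1929.99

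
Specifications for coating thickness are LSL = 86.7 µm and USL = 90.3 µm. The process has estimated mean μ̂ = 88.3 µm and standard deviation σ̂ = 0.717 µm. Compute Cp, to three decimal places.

Cp = (USL − LSL) / (6σ̂) = (90.3 − 86.7) / (6 × 0.717) = 3.6000 / 4.3020 = 0.8368

0.837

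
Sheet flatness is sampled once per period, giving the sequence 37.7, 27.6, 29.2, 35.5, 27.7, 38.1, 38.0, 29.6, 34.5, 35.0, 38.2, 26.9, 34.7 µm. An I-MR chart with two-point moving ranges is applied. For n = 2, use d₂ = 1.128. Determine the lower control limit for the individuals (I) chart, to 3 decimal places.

17.239

X̄ = (37.7 + 27.6 + 29.2 + 35.5 + 27.7 + 38.1 + 38.0 + 29.6 + 34.5 + 35.0 + 38.2 + 26.9 + 34.7) / 13 = 33.2846
Moving ranges: 10.1, 1.6, 6.3, 7.8, 10.4, 0.1, 8.4, 4.9, 0.5, 3.2, 11.3, 7.8; M̄R̄ = 72.4000 / 12 = 6.0333
LCL = X̄ − 3·M̄R̄/d₂ = 33.2846 − 3 × 6.0333 / 1.128 = 17.2385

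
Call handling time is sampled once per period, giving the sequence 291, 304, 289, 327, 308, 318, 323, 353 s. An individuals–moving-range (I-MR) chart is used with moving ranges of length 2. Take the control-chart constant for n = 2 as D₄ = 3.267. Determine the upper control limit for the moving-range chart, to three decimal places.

Moving ranges: 13, 15, 38, 19, 10, 5, 30; M̄R̄ = 130.0000 / 7 = 18.5714
UCL_MR = D₄·M̄R̄ = 3.267 × 18.5714 = 60.6729

60.673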